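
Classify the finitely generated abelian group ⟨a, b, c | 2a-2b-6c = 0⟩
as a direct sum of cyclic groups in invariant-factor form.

rank_ℚ(R)=1; free=3−1=2
SNF(R) diag = [2] → torsion [2]

Answer: M ≅ ℤ^2 ⊕ ℤ/2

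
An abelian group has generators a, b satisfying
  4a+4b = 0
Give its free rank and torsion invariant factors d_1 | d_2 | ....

rank_ℚ(R)=1; free=2−1=1
SNF(R) diag = [4] → torsion [4]

Answer: M ≅ ℤ^1 ⊕ ℤ/4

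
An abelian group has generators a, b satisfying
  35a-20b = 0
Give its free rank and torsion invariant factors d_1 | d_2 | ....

rank_ℚ(R)=1; free=2−1=1
SNF(R) diag = [5] → torsion [5]

Answer: M ≅ ℤ^1 ⊕ ℤ/5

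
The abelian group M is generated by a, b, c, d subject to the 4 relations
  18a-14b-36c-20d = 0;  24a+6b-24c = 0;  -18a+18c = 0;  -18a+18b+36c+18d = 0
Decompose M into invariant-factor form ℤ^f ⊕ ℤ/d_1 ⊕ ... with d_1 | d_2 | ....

Answer: M ≅ ℤ/2 ⊕ ℤ/6 ⊕ ℤ/18 ⊕ ℤ/18

Derivation:
rank_ℚ(R)=4; free=4−4=0
SNF(R) diag = [2, 6, 18, 18] → torsion [2, 6, 18, 18]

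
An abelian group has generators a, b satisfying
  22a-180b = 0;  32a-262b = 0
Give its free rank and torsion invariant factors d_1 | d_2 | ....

Answer: M ≅ ℤ/2 ⊕ ℤ/2

Derivation:
rank_ℚ(R)=2; free=2−2=0
SNF(R) diag = [2, 2] → torsion [2, 2]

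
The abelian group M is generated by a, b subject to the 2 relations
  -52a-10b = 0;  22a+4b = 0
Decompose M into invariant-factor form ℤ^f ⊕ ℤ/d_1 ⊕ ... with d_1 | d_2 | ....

rank_ℚ(R)=2; free=2−2=0
SNF(R) diag = [2, 6] → torsion [2, 6]

Answer: M ≅ ℤ/2 ⊕ ℤ/6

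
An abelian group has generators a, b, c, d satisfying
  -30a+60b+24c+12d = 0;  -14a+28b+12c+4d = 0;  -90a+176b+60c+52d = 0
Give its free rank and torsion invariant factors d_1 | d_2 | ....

Answer: M ≅ ℤ^1 ⊕ ℤ/2 ⊕ ℤ/4 ⊕ ℤ/12

Derivation:
rank_ℚ(R)=3; free=4−3=1
SNF(R) diag = [2, 4, 12] → torsion [2, 4, 12]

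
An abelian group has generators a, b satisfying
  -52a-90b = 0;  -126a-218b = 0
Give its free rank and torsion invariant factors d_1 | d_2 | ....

rank_ℚ(R)=2; free=2−2=0
SNF(R) diag = [2, 2] → torsion [2, 2]

Answer: M ≅ ℤ/2 ⊕ ℤ/2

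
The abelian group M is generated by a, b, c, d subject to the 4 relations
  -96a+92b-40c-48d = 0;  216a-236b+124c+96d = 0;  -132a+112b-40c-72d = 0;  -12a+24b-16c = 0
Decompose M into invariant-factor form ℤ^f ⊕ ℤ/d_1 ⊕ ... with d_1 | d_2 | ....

Answer: M ≅ ℤ/4 ⊕ ℤ/4 ⊕ ℤ/12 ⊕ ℤ/24

Derivation:
rank_ℚ(R)=4; free=4−4=0
SNF(R) diag = [4, 4, 12, 24] → torsion [4, 4, 12, 24]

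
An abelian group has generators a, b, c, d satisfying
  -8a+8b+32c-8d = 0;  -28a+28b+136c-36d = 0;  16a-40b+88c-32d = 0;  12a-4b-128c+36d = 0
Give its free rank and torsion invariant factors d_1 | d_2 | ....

rank_ℚ(R)=4; free=4−4=0
SNF(R) diag = [4, 8, 16, 16] → torsion [4, 8, 16, 16]

Answer: M ≅ ℤ/4 ⊕ ℤ/8 ⊕ ℤ/16 ⊕ ℤ/16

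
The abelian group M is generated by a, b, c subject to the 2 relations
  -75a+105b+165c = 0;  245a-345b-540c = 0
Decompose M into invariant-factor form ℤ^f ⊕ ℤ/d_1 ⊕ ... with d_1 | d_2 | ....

rank_ℚ(R)=2; free=3−2=1
SNF(R) diag = [5, 15] → torsion [5, 15]

Answer: M ≅ ℤ^1 ⊕ ℤ/5 ⊕ ℤ/15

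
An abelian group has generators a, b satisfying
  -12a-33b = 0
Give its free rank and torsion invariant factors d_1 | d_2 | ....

rank_ℚ(R)=1; free=2−1=1
SNF(R) diag = [3] → torsion [3]

Answer: M ≅ ℤ^1 ⊕ ℤ/3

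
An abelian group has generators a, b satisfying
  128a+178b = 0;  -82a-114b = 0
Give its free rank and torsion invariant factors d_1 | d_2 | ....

Answer: M ≅ ℤ/2 ⊕ ℤ/2

Derivation:
rank_ℚ(R)=2; free=2−2=0
SNF(R) diag = [2, 2] → torsion [2, 2]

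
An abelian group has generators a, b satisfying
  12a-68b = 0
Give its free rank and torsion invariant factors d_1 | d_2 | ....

rank_ℚ(R)=1; free=2−1=1
SNF(R) diag = [4] → torsion [4]

Answer: M ≅ ℤ^1 ⊕ ℤ/4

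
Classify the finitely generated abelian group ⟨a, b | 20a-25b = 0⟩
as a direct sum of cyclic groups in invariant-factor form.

rank_ℚ(R)=1; free=2−1=1
SNF(R) diag = [5] → torsion [5]

Answer: M ≅ ℤ^1 ⊕ ℤ/5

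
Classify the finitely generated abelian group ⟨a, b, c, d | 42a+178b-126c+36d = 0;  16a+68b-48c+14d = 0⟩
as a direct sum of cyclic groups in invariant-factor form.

Answer: M ≅ ℤ^2 ⊕ ℤ/2 ⊕ ℤ/2

Derivation:
rank_ℚ(R)=2; free=4−2=2
SNF(R) diag = [2, 2] → torsion [2, 2]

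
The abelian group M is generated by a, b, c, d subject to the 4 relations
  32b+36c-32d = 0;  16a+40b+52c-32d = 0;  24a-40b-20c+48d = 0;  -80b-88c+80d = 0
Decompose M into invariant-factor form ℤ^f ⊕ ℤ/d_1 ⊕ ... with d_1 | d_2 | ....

rank_ℚ(R)=4; free=4−4=0
SNF(R) diag = [4, 8, 8, 16] → torsion [4, 8, 8, 16]

Answer: M ≅ ℤ/4 ⊕ ℤ/8 ⊕ ℤ/8 ⊕ ℤ/16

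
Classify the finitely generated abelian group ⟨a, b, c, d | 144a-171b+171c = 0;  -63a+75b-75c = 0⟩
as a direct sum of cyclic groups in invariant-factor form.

rank_ℚ(R)=2; free=4−2=2
SNF(R) diag = [3, 9] → torsion [3, 9]

Answer: M ≅ ℤ^2 ⊕ ℤ/3 ⊕ ℤ/9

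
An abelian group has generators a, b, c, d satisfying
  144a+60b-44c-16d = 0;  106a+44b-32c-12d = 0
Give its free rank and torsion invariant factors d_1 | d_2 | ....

rank_ℚ(R)=2; free=4−2=2
SNF(R) diag = [2, 4] → torsion [2, 4]

Answer: M ≅ ℤ^2 ⊕ ℤ/2 ⊕ ℤ/4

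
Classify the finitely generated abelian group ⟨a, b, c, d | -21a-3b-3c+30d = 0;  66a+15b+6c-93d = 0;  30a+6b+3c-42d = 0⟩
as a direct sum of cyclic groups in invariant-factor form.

rank_ℚ(R)=3; free=4−3=1
SNF(R) diag = [3, 3, 3] → torsion [3, 3, 3]

Answer: M ≅ ℤ^1 ⊕ ℤ/3 ⊕ ℤ/3 ⊕ ℤ/3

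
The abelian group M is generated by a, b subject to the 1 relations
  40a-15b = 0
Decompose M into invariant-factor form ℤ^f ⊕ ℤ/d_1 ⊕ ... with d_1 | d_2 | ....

Answer: M ≅ ℤ^1 ⊕ ℤ/5

Derivation:
rank_ℚ(R)=1; free=2−1=1
SNF(R) diag = [5] → torsion [5]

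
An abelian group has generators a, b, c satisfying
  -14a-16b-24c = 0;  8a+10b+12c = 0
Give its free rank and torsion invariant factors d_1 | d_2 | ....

Answer: M ≅ ℤ^1 ⊕ ℤ/2 ⊕ ℤ/6

Derivation:
rank_ℚ(R)=2; free=3−2=1
SNF(R) diag = [2, 6] → torsion [2, 6]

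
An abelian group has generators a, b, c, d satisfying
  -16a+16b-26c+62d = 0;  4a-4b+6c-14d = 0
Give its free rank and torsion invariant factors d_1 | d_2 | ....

Answer: M ≅ ℤ^2 ⊕ ℤ/2 ⊕ ℤ/4

Derivation:
rank_ℚ(R)=2; free=4−2=2
SNF(R) diag = [2, 4] → torsion [2, 4]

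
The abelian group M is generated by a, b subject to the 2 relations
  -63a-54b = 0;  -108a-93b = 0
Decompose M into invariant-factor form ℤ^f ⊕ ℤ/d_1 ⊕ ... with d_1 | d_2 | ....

Answer: M ≅ ℤ/3 ⊕ ℤ/9

Derivation:
rank_ℚ(R)=2; free=2−2=0
SNF(R) diag = [3, 9] → torsion [3, 9]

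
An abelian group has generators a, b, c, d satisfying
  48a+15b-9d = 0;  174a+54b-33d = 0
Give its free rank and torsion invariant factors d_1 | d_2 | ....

Answer: M ≅ ℤ^2 ⊕ ℤ/3 ⊕ ℤ/3

Derivation:
rank_ℚ(R)=2; free=4−2=2
SNF(R) diag = [3, 3] → torsion [3, 3]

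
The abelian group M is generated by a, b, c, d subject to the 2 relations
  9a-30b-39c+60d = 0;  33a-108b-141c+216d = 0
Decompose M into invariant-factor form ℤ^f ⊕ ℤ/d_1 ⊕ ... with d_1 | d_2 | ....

rank_ℚ(R)=2; free=4−2=2
SNF(R) diag = [3, 6] → torsion [3, 6]

Answer: M ≅ ℤ^2 ⊕ ℤ/3 ⊕ ℤ/6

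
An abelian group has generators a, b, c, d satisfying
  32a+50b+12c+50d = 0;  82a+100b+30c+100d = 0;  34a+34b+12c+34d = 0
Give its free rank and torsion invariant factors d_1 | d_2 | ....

Answer: M ≅ ℤ^1 ⊕ ℤ/2 ⊕ ℤ/6 ⊕ ℤ/18

Derivation:
rank_ℚ(R)=3; free=4−3=1
SNF(R) diag = [2, 6, 18] → torsion [2, 6, 18]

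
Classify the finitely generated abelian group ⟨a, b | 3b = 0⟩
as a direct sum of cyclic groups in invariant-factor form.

rank_ℚ(R)=1; free=2−1=1
SNF(R) diag = [3] → torsion [3]

Answer: M ≅ ℤ^1 ⊕ ℤ/3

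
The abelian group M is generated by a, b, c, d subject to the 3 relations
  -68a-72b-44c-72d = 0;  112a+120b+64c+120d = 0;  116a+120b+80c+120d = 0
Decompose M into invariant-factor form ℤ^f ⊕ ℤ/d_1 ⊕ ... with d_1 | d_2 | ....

rank_ℚ(R)=3; free=4−3=1
SNF(R) diag = [4, 12, 24] → torsion [4, 12, 24]

Answer: M ≅ ℤ^1 ⊕ ℤ/4 ⊕ ℤ/12 ⊕ ℤ/24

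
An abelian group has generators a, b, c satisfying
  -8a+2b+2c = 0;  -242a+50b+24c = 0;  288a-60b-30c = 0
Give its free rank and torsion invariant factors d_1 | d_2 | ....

Answer: M ≅ ℤ/2 ⊕ ℤ/2 ⊕ ℤ/6

Derivation:
rank_ℚ(R)=3; free=3−3=0
SNF(R) diag = [2, 2, 6] → torsion [2, 2, 6]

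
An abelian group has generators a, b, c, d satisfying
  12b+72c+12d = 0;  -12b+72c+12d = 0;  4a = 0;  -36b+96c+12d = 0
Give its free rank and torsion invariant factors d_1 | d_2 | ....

Answer: M ≅ ℤ/4 ⊕ ℤ/12 ⊕ ℤ/24 ⊕ ℤ/24

Derivation:
rank_ℚ(R)=4; free=4−4=0
SNF(R) diag = [4, 12, 24, 24] → torsion [4, 12, 24, 24]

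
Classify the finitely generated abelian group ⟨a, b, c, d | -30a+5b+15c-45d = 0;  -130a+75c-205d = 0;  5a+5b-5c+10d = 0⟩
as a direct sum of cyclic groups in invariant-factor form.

rank_ℚ(R)=3; free=4−3=1
SNF(R) diag = [5, 5, 5] → torsion [5, 5, 5]

Answer: M ≅ ℤ^1 ⊕ ℤ/5 ⊕ ℤ/5 ⊕ ℤ/5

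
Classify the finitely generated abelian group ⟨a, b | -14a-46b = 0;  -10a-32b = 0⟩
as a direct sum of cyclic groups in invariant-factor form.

Answer: M ≅ ℤ/2 ⊕ ℤ/6

Derivation:
rank_ℚ(R)=2; free=2−2=0
SNF(R) diag = [2, 6] → torsion [2, 6]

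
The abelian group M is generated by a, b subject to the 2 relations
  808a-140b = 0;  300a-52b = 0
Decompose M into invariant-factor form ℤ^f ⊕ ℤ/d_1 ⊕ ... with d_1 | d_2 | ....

Answer: M ≅ ℤ/4 ⊕ ℤ/4

Derivation:
rank_ℚ(R)=2; free=2−2=0
SNF(R) diag = [4, 4] → torsion [4, 4]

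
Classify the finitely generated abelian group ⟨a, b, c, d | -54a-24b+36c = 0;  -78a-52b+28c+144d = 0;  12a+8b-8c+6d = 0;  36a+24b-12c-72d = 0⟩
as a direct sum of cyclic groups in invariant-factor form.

Answer: M ≅ ℤ/2 ⊕ ℤ/6 ⊕ ℤ/12 ⊕ ℤ/36

Derivation:
rank_ℚ(R)=4; free=4−4=0
SNF(R) diag = [2, 6, 12, 36] → torsion [2, 6, 12, 36]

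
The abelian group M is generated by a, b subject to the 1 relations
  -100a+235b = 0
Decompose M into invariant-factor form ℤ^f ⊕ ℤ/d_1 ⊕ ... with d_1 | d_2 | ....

rank_ℚ(R)=1; free=2−1=1
SNF(R) diag = [5] → torsion [5]

Answer: M ≅ ℤ^1 ⊕ ℤ/5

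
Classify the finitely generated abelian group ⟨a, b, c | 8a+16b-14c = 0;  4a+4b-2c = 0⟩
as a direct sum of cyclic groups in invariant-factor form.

Answer: M ≅ ℤ^1 ⊕ ℤ/2 ⊕ ℤ/4

Derivation:
rank_ℚ(R)=2; free=3−2=1
SNF(R) diag = [2, 4] → torsion [2, 4]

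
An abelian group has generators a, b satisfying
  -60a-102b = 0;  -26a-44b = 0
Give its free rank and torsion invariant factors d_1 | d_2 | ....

rank_ℚ(R)=2; free=2−2=0
SNF(R) diag = [2, 6] → torsion [2, 6]

Answer: M ≅ ℤ/2 ⊕ ℤ/6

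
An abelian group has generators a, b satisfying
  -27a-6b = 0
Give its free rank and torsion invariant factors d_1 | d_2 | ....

rank_ℚ(R)=1; free=2−1=1
SNF(R) diag = [3] → torsion [3]

Answer: M ≅ ℤ^1 ⊕ ℤ/3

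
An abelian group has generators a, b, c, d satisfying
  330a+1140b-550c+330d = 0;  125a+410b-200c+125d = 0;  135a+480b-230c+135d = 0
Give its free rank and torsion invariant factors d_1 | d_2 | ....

Answer: M ≅ ℤ^1 ⊕ ℤ/5 ⊕ ℤ/10 ⊕ ℤ/30

Derivation:
rank_ℚ(R)=3; free=4−3=1
SNF(R) diag = [5, 10, 30] → torsion [5, 10, 30]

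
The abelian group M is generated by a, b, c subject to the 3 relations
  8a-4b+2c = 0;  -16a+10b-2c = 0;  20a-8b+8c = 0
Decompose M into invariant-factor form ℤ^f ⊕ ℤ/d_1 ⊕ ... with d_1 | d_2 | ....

rank_ℚ(R)=3; free=3−3=0
SNF(R) diag = [2, 2, 4] → torsion [2, 2, 4]

Answer: M ≅ ℤ/2 ⊕ ℤ/2 ⊕ ℤ/4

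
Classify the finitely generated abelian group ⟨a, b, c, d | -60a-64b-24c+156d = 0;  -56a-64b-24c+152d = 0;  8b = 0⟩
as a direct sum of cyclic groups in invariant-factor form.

rank_ℚ(R)=3; free=4−3=1
SNF(R) diag = [4, 8, 24] → torsion [4, 8, 24]

Answer: M ≅ ℤ^1 ⊕ ℤ/4 ⊕ ℤ/8 ⊕ ℤ/24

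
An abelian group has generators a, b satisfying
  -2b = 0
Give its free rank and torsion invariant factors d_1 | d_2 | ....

rank_ℚ(R)=1; free=2−1=1
SNF(R) diag = [2] → torsion [2]

Answer: M ≅ ℤ^1 ⊕ ℤ/2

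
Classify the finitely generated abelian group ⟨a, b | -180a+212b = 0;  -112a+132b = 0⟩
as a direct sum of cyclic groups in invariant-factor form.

rank_ℚ(R)=2; free=2−2=0
SNF(R) diag = [4, 4] → torsion [4, 4]

Answer: M ≅ ℤ/4 ⊕ ℤ/4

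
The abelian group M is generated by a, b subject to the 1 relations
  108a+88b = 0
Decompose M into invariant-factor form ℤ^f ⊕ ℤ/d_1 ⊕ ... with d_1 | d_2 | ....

rank_ℚ(R)=1; free=2−1=1
SNF(R) diag = [4] → torsion [4]

Answer: M ≅ ℤ^1 ⊕ ℤ/4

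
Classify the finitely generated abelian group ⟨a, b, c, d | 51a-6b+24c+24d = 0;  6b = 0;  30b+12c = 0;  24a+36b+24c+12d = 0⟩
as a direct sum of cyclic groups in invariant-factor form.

Answer: M ≅ ℤ/3 ⊕ ℤ/6 ⊕ ℤ/12 ⊕ ℤ/12

Derivation:
rank_ℚ(R)=4; free=4−4=0
SNF(R) diag = [3, 6, 12, 12] → torsion [3, 6, 12, 12]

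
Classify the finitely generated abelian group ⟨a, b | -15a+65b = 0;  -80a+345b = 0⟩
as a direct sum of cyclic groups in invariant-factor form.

rank_ℚ(R)=2; free=2−2=0
SNF(R) diag = [5, 5] → torsion [5, 5]

Answer: M ≅ ℤ/5 ⊕ ℤ/5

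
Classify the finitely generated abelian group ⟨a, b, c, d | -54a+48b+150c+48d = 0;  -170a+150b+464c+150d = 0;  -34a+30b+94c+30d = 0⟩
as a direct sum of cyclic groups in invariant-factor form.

Answer: M ≅ ℤ^1 ⊕ ℤ/2 ⊕ ℤ/6 ⊕ ℤ/6

Derivation:
rank_ℚ(R)=3; free=4−3=1
SNF(R) diag = [2, 6, 6] → torsion [2, 6, 6]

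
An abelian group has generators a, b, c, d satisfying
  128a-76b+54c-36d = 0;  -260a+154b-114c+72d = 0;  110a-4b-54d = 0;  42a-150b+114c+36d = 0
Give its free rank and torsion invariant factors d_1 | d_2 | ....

rank_ℚ(R)=4; free=4−4=0
SNF(R) diag = [2, 6, 18, 54] → torsion [2, 6, 18, 54]

Answer: M ≅ ℤ/2 ⊕ ℤ/6 ⊕ ℤ/18 ⊕ ℤ/54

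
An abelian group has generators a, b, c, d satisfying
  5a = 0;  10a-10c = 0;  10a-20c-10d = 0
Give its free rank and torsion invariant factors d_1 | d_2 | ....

Answer: M ≅ ℤ^1 ⊕ ℤ/5 ⊕ ℤ/10 ⊕ ℤ/10

Derivation:
rank_ℚ(R)=3; free=4−3=1
SNF(R) diag = [5, 10, 10] → torsion [5, 10, 10]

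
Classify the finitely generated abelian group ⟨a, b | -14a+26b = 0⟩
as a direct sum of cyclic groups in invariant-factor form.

Answer: M ≅ ℤ^1 ⊕ ℤ/2

Derivation:
rank_ℚ(R)=1; free=2−1=1
SNF(R) diag = [2] → torsion [2]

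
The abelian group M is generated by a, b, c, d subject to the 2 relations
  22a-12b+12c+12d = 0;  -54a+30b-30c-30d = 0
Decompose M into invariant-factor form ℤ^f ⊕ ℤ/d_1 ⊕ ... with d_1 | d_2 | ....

Answer: M ≅ ℤ^2 ⊕ ℤ/2 ⊕ ℤ/6

Derivation:
rank_ℚ(R)=2; free=4−2=2
SNF(R) diag = [2, 6] → torsion [2, 6]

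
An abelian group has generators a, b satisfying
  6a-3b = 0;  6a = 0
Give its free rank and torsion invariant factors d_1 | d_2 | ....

rank_ℚ(R)=2; free=2−2=0
SNF(R) diag = [3, 6] → torsion [3, 6]

Answer: M ≅ ℤ/3 ⊕ ℤ/6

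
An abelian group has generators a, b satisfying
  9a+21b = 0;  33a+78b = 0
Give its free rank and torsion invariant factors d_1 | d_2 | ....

Answer: M ≅ ℤ/3 ⊕ ℤ/3

Derivation:
rank_ℚ(R)=2; free=2−2=0
SNF(R) diag = [3, 3] → torsion [3, 3]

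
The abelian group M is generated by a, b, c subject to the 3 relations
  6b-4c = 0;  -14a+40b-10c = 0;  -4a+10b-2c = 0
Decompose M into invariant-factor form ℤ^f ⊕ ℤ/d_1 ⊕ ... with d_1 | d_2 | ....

rank_ℚ(R)=3; free=3−3=0
SNF(R) diag = [2, 2, 2] → torsion [2, 2, 2]

Answer: M ≅ ℤ/2 ⊕ ℤ/2 ⊕ ℤ/2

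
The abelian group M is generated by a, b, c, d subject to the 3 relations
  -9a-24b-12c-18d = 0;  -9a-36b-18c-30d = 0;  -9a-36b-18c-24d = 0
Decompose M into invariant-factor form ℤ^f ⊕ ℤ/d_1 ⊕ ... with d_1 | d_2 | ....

Answer: M ≅ ℤ^1 ⊕ ℤ/3 ⊕ ℤ/6 ⊕ ℤ/18

Derivation:
rank_ℚ(R)=3; free=4−3=1
SNF(R) diag = [3, 6, 18] → torsion [3, 6, 18]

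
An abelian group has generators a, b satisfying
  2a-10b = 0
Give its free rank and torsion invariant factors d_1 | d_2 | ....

rank_ℚ(R)=1; free=2−1=1
SNF(R) diag = [2] → torsion [2]

Answer: M ≅ ℤ^1 ⊕ ℤ/2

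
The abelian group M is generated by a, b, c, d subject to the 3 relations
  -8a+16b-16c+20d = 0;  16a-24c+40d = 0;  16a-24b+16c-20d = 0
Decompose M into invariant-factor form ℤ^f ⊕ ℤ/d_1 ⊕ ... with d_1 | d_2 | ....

rank_ℚ(R)=3; free=4−3=1
SNF(R) diag = [4, 8, 8] → torsion [4, 8, 8]

Answer: M ≅ ℤ^1 ⊕ ℤ/4 ⊕ ℤ/8 ⊕ ℤ/8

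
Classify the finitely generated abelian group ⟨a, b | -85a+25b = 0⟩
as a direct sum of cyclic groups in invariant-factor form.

Answer: M ≅ ℤ^1 ⊕ ℤ/5

Derivation:
rank_ℚ(R)=1; free=2−1=1
SNF(R) diag = [5] → torsion [5]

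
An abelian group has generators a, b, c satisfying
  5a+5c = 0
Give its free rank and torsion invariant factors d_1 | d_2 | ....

Answer: M ≅ ℤ^2 ⊕ ℤ/5

Derivation:
rank_ℚ(R)=1; free=3−1=2
SNF(R) diag = [5] → torsion [5]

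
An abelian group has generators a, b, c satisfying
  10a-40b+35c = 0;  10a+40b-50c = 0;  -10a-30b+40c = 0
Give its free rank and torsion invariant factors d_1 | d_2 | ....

rank_ℚ(R)=3; free=3−3=0
SNF(R) diag = [5, 10, 10] → torsion [5, 10, 10]

Answer: M ≅ ℤ/5 ⊕ ℤ/10 ⊕ ℤ/10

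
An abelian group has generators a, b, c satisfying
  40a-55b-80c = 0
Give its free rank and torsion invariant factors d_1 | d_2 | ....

rank_ℚ(R)=1; free=3−1=2
SNF(R) diag = [5] → torsion [5]

Answer: M ≅ ℤ^2 ⊕ ℤ/5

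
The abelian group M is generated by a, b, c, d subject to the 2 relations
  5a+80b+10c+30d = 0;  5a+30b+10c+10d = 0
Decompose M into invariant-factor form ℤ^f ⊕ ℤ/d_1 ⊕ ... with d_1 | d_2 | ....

Answer: M ≅ ℤ^2 ⊕ ℤ/5 ⊕ ℤ/10

Derivation:
rank_ℚ(R)=2; free=4−2=2
SNF(R) diag = [5, 10] → torsion [5, 10]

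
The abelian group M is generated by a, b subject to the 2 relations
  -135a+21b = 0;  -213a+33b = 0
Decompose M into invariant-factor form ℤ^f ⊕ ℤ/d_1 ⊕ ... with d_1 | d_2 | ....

rank_ℚ(R)=2; free=2−2=0
SNF(R) diag = [3, 6] → torsion [3, 6]

Answer: M ≅ ℤ/3 ⊕ ℤ/6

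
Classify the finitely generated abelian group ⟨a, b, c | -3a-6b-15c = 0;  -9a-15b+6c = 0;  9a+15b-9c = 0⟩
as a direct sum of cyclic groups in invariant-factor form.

rank_ℚ(R)=3; free=3−3=0
SNF(R) diag = [3, 3, 3] → torsion [3, 3, 3]

Answer: M ≅ ℤ/3 ⊕ ℤ/3 ⊕ ℤ/3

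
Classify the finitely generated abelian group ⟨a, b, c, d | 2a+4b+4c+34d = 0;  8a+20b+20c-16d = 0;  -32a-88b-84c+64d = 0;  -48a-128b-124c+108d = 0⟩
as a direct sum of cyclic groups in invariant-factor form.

rank_ℚ(R)=4; free=4−4=0
SNF(R) diag = [2, 4, 4, 12] → torsion [2, 4, 4, 12]

Answer: M ≅ ℤ/2 ⊕ ℤ/4 ⊕ ℤ/4 ⊕ ℤ/12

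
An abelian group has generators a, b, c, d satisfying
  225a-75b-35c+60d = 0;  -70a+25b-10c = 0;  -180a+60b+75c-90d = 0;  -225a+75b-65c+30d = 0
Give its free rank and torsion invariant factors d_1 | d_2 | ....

Answer: M ≅ ℤ/5 ⊕ ℤ/5 ⊕ ℤ/15 ⊕ ℤ/30

Derivation:
rank_ℚ(R)=4; free=4−4=0
SNF(R) diag = [5, 5, 15, 30] → torsion [5, 5, 15, 30]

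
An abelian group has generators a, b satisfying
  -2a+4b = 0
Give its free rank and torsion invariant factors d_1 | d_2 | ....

Answer: M ≅ ℤ^1 ⊕ ℤ/2

Derivation:
rank_ℚ(R)=1; free=2−1=1
SNF(R) diag = [2] → torsion [2]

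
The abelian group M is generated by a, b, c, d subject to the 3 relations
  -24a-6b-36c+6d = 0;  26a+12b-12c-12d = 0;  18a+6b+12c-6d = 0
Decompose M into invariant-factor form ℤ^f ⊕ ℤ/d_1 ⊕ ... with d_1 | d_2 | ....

Answer: M ≅ ℤ^1 ⊕ ℤ/2 ⊕ ℤ/6 ⊕ ℤ/12

Derivation:
rank_ℚ(R)=3; free=4−3=1
SNF(R) diag = [2, 6, 12] → torsion [2, 6, 12]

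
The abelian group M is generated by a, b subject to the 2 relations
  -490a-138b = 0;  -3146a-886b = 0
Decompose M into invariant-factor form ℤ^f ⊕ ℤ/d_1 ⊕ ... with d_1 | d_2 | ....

rank_ℚ(R)=2; free=2−2=0
SNF(R) diag = [2, 4] → torsion [2, 4]

Answer: M ≅ ℤ/2 ⊕ ℤ/4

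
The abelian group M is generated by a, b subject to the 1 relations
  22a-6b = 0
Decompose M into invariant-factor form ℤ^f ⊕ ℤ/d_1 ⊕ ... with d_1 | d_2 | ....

rank_ℚ(R)=1; free=2−1=1
SNF(R) diag = [2] → torsion [2]

Answer: M ≅ ℤ^1 ⊕ ℤ/2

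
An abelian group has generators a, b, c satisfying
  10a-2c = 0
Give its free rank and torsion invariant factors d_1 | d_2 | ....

rank_ℚ(R)=1; free=3−1=2
SNF(R) diag = [2] → torsion [2]

Answer: M ≅ ℤ^2 ⊕ ℤ/2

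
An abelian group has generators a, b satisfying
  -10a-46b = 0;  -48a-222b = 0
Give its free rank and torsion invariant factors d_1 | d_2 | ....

Answer: M ≅ ℤ/2 ⊕ ℤ/6

Derivation:
rank_ℚ(R)=2; free=2−2=0
SNF(R) diag = [2, 6] → torsion [2, 6]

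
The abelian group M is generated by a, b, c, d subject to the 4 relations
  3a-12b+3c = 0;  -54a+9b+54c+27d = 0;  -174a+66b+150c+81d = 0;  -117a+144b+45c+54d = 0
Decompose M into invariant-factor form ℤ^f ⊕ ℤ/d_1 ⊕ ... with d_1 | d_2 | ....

rank_ℚ(R)=4; free=4−4=0
SNF(R) diag = [3, 9, 27, 54] → torsion [3, 9, 27, 54]

Answer: M ≅ ℤ/3 ⊕ ℤ/9 ⊕ ℤ/27 ⊕ ℤ/54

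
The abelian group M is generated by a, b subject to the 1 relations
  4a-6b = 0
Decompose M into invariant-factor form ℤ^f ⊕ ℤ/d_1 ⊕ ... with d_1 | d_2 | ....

Answer: M ≅ ℤ^1 ⊕ ℤ/2

Derivation:
rank_ℚ(R)=1; free=2−1=1
SNF(R) diag = [2] → torsion [2]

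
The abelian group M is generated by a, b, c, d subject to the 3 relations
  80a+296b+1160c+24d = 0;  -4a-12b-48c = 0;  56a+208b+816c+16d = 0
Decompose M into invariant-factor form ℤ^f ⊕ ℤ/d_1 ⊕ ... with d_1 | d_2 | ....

rank_ℚ(R)=3; free=4−3=1
SNF(R) diag = [4, 8, 8] → torsion [4, 8, 8]

Answer: M ≅ ℤ^1 ⊕ ℤ/4 ⊕ ℤ/8 ⊕ ℤ/8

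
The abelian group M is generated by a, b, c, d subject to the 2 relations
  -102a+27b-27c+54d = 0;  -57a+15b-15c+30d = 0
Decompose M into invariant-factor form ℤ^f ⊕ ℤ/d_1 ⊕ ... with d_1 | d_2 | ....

rank_ℚ(R)=2; free=4−2=2
SNF(R) diag = [3, 3] → torsion [3, 3]

Answer: M ≅ ℤ^2 ⊕ ℤ/3 ⊕ ℤ/3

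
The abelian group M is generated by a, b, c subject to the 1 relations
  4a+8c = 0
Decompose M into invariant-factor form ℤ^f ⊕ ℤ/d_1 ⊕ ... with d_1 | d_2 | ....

Answer: M ≅ ℤ^2 ⊕ ℤ/4

Derivation:
rank_ℚ(R)=1; free=3−1=2
SNF(R) diag = [4] → torsion [4]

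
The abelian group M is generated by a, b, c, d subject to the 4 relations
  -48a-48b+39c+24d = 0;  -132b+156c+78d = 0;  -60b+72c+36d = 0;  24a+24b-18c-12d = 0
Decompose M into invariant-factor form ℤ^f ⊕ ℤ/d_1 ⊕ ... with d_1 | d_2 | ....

rank_ℚ(R)=4; free=4−4=0
SNF(R) diag = [3, 6, 12, 24] → torsion [3, 6, 12, 24]

Answer: M ≅ ℤ/3 ⊕ ℤ/6 ⊕ ℤ/12 ⊕ ℤ/24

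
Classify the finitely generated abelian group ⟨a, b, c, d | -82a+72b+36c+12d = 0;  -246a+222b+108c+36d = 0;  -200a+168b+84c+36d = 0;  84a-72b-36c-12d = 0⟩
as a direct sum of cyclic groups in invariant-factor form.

rank_ℚ(R)=4; free=4−4=0
SNF(R) diag = [2, 6, 12, 24] → torsion [2, 6, 12, 24]

Answer: M ≅ ℤ/2 ⊕ ℤ/6 ⊕ ℤ/12 ⊕ ℤ/24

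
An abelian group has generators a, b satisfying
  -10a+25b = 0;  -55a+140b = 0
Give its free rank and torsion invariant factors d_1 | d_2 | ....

Answer: M ≅ ℤ/5 ⊕ ℤ/5

Derivation:
rank_ℚ(R)=2; free=2−2=0
SNF(R) diag = [5, 5] → torsion [5, 5]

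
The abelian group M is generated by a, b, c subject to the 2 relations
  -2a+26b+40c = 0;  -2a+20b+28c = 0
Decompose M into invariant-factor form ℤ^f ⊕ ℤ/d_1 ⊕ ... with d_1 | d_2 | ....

Answer: M ≅ ℤ^1 ⊕ ℤ/2 ⊕ ℤ/6

Derivation:
rank_ℚ(R)=2; free=3−2=1
SNF(R) diag = [2, 6] → torsion [2, 6]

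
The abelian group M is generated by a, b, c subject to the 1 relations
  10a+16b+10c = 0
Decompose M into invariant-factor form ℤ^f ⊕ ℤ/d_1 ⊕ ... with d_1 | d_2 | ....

rank_ℚ(R)=1; free=3−1=2
SNF(R) diag = [2] → torsion [2]

Answer: M ≅ ℤ^2 ⊕ ℤ/2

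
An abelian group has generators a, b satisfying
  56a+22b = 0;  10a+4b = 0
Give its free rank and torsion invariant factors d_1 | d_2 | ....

rank_ℚ(R)=2; free=2−2=0
SNF(R) diag = [2, 2] → torsion [2, 2]

Answer: M ≅ ℤ/2 ⊕ ℤ/2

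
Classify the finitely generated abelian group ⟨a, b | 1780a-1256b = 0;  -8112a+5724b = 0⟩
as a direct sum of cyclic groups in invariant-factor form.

Answer: M ≅ ℤ/4 ⊕ ℤ/12

Derivation:
rank_ℚ(R)=2; free=2−2=0
SNF(R) diag = [4, 12] → torsion [4, 12]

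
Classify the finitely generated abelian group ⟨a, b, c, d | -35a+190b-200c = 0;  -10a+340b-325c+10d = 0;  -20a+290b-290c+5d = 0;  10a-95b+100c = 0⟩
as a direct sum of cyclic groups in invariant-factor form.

rank_ℚ(R)=4; free=4−4=0
SNF(R) diag = [5, 5, 15, 45] → torsion [5, 5, 15, 45]

Answer: M ≅ ℤ/5 ⊕ ℤ/5 ⊕ ℤ/15 ⊕ ℤ/45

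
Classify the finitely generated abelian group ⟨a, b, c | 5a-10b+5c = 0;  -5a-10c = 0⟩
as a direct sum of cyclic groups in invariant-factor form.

Answer: M ≅ ℤ^1 ⊕ ℤ/5 ⊕ ℤ/5

Derivation:
rank_ℚ(R)=2; free=3−2=1
SNF(R) diag = [5, 5] → torsion [5, 5]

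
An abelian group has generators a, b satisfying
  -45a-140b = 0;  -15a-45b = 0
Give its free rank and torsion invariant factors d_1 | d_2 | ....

Answer: M ≅ ℤ/5 ⊕ ℤ/15

Derivation:
rank_ℚ(R)=2; free=2−2=0
SNF(R) diag = [5, 15] → torsion [5, 15]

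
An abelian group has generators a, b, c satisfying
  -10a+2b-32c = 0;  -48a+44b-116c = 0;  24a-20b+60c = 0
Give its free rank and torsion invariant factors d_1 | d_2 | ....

Answer: M ≅ ℤ/2 ⊕ ℤ/4 ⊕ ℤ/8

Derivation:
rank_ℚ(R)=3; free=3−3=0
SNF(R) diag = [2, 4, 8] → torsion [2, 4, 8]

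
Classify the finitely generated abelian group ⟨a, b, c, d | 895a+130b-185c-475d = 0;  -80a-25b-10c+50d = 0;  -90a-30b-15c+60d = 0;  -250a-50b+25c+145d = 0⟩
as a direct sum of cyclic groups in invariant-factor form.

rank_ℚ(R)=4; free=4−4=0
SNF(R) diag = [5, 5, 15, 45] → torsion [5, 5, 15, 45]

Answer: M ≅ ℤ/5 ⊕ ℤ/5 ⊕ ℤ/15 ⊕ ℤ/45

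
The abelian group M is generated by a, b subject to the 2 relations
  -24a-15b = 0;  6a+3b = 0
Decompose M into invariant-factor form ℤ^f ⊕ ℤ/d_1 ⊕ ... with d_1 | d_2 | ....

Answer: M ≅ ℤ/3 ⊕ ℤ/6

Derivation:
rank_ℚ(R)=2; free=2−2=0
SNF(R) diag = [3, 6] → torsion [3, 6]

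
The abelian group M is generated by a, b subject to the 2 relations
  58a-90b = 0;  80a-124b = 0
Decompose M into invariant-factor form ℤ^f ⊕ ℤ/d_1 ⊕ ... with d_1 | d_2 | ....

Answer: M ≅ ℤ/2 ⊕ ℤ/4

Derivation:
rank_ℚ(R)=2; free=2−2=0
SNF(R) diag = [2, 4] → torsion [2, 4]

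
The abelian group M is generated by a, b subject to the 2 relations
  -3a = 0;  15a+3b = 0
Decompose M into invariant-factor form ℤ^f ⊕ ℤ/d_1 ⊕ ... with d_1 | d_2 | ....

Answer: M ≅ ℤ/3 ⊕ ℤ/3

Derivation:
rank_ℚ(R)=2; free=2−2=0
SNF(R) diag = [3, 3] → torsion [3, 3]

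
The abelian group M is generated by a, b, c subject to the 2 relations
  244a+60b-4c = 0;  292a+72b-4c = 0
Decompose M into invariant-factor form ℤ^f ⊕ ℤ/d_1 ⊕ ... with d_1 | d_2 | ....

Answer: M ≅ ℤ^1 ⊕ ℤ/4 ⊕ ℤ/12

Derivation:
rank_ℚ(R)=2; free=3−2=1
SNF(R) diag = [4, 12] → torsion [4, 12]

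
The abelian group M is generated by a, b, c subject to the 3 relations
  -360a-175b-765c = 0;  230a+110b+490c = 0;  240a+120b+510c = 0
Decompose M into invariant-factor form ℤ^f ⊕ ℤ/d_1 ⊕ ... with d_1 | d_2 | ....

rank_ℚ(R)=3; free=3−3=0
SNF(R) diag = [5, 10, 30] → torsion [5, 10, 30]

Answer: M ≅ ℤ/5 ⊕ ℤ/10 ⊕ ℤ/30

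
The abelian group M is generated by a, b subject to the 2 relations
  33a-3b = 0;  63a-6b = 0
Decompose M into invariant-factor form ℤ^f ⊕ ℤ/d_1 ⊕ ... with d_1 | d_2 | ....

rank_ℚ(R)=2; free=2−2=0
SNF(R) diag = [3, 3] → torsion [3, 3]

Answer: M ≅ ℤ/3 ⊕ ℤ/3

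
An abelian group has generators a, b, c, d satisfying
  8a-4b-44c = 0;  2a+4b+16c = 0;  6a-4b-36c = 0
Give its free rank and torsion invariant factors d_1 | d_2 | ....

rank_ℚ(R)=3; free=4−3=1
SNF(R) diag = [2, 4, 12] → torsion [2, 4, 12]

Answer: M ≅ ℤ^1 ⊕ ℤ/2 ⊕ ℤ/4 ⊕ ℤ/12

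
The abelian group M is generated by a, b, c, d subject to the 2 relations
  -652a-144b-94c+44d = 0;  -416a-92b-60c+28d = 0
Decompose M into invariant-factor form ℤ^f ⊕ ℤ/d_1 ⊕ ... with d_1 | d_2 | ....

Answer: M ≅ ℤ^2 ⊕ ℤ/2 ⊕ ℤ/4

Derivation:
rank_ℚ(R)=2; free=4−2=2
SNF(R) diag = [2, 4] → torsion [2, 4]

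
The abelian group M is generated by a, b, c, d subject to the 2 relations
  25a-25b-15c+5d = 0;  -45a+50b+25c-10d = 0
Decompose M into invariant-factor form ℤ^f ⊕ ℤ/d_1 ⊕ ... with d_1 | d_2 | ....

rank_ℚ(R)=2; free=4−2=2
SNF(R) diag = [5, 5] → torsion [5, 5]

Answer: M ≅ ℤ^2 ⊕ ℤ/5 ⊕ ℤ/5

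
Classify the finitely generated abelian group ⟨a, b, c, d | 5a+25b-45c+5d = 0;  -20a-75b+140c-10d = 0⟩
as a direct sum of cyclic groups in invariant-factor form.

rank_ℚ(R)=2; free=4−2=2
SNF(R) diag = [5, 5] → torsion [5, 5]

Answer: M ≅ ℤ^2 ⊕ ℤ/5 ⊕ ℤ/5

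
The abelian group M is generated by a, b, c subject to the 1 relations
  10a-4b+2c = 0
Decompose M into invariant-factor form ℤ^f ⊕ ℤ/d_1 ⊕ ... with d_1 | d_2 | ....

rank_ℚ(R)=1; free=3−1=2
SNF(R) diag = [2] → torsion [2]

Answer: M ≅ ℤ^2 ⊕ ℤ/2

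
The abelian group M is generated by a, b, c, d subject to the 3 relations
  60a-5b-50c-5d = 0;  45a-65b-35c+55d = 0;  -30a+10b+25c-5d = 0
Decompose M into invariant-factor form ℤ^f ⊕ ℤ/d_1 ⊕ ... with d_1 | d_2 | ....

rank_ℚ(R)=3; free=4−3=1
SNF(R) diag = [5, 15, 15] → torsion [5, 15, 15]

Answer: M ≅ ℤ^1 ⊕ ℤ/5 ⊕ ℤ/15 ⊕ ℤ/15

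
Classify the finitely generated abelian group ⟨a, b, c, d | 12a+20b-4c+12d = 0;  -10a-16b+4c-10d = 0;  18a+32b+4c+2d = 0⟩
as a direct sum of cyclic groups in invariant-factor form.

Answer: M ≅ ℤ^1 ⊕ ℤ/2 ⊕ ℤ/4 ⊕ ℤ/8

Derivation:
rank_ℚ(R)=3; free=4−3=1
SNF(R) diag = [2, 4, 8] → torsion [2, 4, 8]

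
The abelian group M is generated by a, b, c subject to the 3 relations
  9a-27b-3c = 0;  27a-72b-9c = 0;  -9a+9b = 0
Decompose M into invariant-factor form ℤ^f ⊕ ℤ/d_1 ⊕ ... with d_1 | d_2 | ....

Answer: M ≅ ℤ/3 ⊕ ℤ/9 ⊕ ℤ/9

Derivation:
rank_ℚ(R)=3; free=3−3=0
SNF(R) diag = [3, 9, 9] → torsion [3, 9, 9]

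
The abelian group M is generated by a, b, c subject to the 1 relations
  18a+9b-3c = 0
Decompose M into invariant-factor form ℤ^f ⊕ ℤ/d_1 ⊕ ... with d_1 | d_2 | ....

rank_ℚ(R)=1; free=3−1=2
SNF(R) diag = [3] → torsion [3]

Answer: M ≅ ℤ^2 ⊕ ℤ/3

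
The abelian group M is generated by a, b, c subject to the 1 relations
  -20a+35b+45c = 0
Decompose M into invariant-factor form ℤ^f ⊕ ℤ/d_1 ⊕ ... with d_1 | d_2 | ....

Answer: M ≅ ℤ^2 ⊕ ℤ/5

Derivation:
rank_ℚ(R)=1; free=3−1=2
SNF(R) diag = [5] → torsion [5]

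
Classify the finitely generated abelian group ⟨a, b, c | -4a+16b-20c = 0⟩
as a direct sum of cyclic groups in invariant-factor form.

rank_ℚ(R)=1; free=3−1=2
SNF(R) diag = [4] → torsion [4]

Answer: M ≅ ℤ^2 ⊕ ℤ/4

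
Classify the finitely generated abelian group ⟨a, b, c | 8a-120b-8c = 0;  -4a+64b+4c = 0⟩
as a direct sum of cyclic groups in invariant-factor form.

rank_ℚ(R)=2; free=3−2=1
SNF(R) diag = [4, 8] → torsion [4, 8]

Answer: M ≅ ℤ^1 ⊕ ℤ/4 ⊕ ℤ/8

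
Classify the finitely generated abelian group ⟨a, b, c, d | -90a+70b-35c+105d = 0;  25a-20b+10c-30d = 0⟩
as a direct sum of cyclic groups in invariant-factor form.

Answer: M ≅ ℤ^2 ⊕ ℤ/5 ⊕ ℤ/5

Derivation:
rank_ℚ(R)=2; free=4−2=2
SNF(R) diag = [5, 5] → torsion [5, 5]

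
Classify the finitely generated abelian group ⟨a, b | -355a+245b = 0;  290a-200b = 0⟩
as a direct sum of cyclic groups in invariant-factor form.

Answer: M ≅ ℤ/5 ⊕ ℤ/10

Derivation:
rank_ℚ(R)=2; free=2−2=0
SNF(R) diag = [5, 10] → torsion [5, 10]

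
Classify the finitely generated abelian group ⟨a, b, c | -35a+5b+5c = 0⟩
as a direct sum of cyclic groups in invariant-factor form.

Answer: M ≅ ℤ^2 ⊕ ℤ/5

Derivation:
rank_ℚ(R)=1; free=3−1=2
SNF(R) diag = [5] → torsion [5]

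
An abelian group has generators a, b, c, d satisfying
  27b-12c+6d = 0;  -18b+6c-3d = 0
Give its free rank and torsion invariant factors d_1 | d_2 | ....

Answer: M ≅ ℤ^2 ⊕ ℤ/3 ⊕ ℤ/9

Derivation:
rank_ℚ(R)=2; free=4−2=2
SNF(R) diag = [3, 9] → torsion [3, 9]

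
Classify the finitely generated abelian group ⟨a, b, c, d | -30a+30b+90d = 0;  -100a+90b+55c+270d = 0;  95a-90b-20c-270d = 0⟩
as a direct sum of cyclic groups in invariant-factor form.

rank_ℚ(R)=3; free=4−3=1
SNF(R) diag = [5, 15, 30] → torsion [5, 15, 30]

Answer: M ≅ ℤ^1 ⊕ ℤ/5 ⊕ ℤ/15 ⊕ ℤ/30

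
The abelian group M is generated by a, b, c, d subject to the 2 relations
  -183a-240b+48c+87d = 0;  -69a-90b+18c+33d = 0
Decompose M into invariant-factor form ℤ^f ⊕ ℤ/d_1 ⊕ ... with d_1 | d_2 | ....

Answer: M ≅ ℤ^2 ⊕ ℤ/3 ⊕ ℤ/6

Derivation:
rank_ℚ(R)=2; free=4−2=2
SNF(R) diag = [3, 6] → torsion [3, 6]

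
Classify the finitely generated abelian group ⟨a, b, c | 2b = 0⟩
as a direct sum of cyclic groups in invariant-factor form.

Answer: M ≅ ℤ^2 ⊕ ℤ/2

Derivation:
rank_ℚ(R)=1; free=3−1=2
SNF(R) diag = [2] → torsion [2]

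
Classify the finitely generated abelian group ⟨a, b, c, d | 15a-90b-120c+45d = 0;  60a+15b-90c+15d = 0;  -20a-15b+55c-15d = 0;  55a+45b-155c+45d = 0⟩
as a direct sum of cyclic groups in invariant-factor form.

Answer: M ≅ ℤ/5 ⊕ ℤ/15 ⊕ ℤ/45 ⊕ ℤ/135

Derivation:
rank_ℚ(R)=4; free=4−4=0
SNF(R) diag = [5, 15, 45, 135] → torsion [5, 15, 45, 135]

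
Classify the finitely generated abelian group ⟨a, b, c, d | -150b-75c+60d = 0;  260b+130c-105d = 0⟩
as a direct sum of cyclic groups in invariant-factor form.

Answer: M ≅ ℤ^2 ⊕ ℤ/5 ⊕ ℤ/15

Derivation:
rank_ℚ(R)=2; free=4−2=2
SNF(R) diag = [5, 15] → torsion [5, 15]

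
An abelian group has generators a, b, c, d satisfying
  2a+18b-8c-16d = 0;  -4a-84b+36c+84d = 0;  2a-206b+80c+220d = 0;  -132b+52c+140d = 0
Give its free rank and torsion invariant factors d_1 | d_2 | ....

rank_ℚ(R)=4; free=4−4=0
SNF(R) diag = [2, 4, 4, 12] → torsion [2, 4, 4, 12]

Answer: M ≅ ℤ/2 ⊕ ℤ/4 ⊕ ℤ/4 ⊕ ℤ/12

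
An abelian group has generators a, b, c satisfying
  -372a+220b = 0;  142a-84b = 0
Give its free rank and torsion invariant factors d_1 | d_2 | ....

Answer: M ≅ ℤ^1 ⊕ ℤ/2 ⊕ ℤ/4

Derivation:
rank_ℚ(R)=2; free=3−2=1
SNF(R) diag = [2, 4] → torsion [2, 4]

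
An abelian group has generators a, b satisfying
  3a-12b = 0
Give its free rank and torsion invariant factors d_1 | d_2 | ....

Answer: M ≅ ℤ^1 ⊕ ℤ/3

Derivation:
rank_ℚ(R)=1; free=2−1=1
SNF(R) diag = [3] → torsion [3]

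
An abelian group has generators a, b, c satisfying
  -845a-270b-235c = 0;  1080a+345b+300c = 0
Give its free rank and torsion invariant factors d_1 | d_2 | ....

Answer: M ≅ ℤ^1 ⊕ ℤ/5 ⊕ ℤ/15

Derivation:
rank_ℚ(R)=2; free=3−2=1
SNF(R) diag = [5, 15] → torsion [5, 15]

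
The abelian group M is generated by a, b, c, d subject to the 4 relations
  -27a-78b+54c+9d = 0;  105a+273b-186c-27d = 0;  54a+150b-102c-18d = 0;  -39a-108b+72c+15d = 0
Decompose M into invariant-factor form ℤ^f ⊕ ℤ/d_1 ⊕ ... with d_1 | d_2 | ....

rank_ℚ(R)=4; free=4−4=0
SNF(R) diag = [3, 3, 6, 6] → torsion [3, 3, 6, 6]

Answer: M ≅ ℤ/3 ⊕ ℤ/3 ⊕ ℤ/6 ⊕ ℤ/6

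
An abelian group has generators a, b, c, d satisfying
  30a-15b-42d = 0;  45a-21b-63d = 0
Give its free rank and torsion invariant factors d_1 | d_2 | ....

rank_ℚ(R)=2; free=4−2=2
SNF(R) diag = [3, 3] → torsion [3, 3]

Answer: M ≅ ℤ^2 ⊕ ℤ/3 ⊕ ℤ/3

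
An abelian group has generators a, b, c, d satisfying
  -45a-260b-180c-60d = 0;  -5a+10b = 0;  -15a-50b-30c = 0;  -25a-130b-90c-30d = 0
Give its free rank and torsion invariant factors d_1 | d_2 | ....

rank_ℚ(R)=4; free=4−4=0
SNF(R) diag = [5, 10, 30, 30] → torsion [5, 10, 30, 30]

Answer: M ≅ ℤ/5 ⊕ ℤ/10 ⊕ ℤ/30 ⊕ ℤ/30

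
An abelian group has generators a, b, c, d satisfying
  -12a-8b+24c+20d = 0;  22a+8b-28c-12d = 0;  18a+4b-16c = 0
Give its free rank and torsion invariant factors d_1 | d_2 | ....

Answer: M ≅ ℤ^1 ⊕ ℤ/2 ⊕ ℤ/4 ⊕ ℤ/4

Derivation:
rank_ℚ(R)=3; free=4−3=1
SNF(R) diag = [2, 4, 4] → torsion [2, 4, 4]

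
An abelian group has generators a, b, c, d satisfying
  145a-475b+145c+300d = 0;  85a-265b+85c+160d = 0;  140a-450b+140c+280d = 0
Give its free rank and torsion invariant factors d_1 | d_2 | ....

Answer: M ≅ ℤ^1 ⊕ ℤ/5 ⊕ ℤ/10 ⊕ ℤ/20

Derivation:
rank_ℚ(R)=3; free=4−3=1
SNF(R) diag = [5, 10, 20] → torsion [5, 10, 20]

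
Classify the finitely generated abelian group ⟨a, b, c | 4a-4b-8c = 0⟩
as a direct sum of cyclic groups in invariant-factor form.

Answer: M ≅ ℤ^2 ⊕ ℤ/4

Derivation:
rank_ℚ(R)=1; free=3−1=2
SNF(R) diag = [4] → torsion [4]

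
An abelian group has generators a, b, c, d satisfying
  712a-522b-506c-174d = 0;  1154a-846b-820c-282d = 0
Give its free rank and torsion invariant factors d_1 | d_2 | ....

Answer: M ≅ ℤ^2 ⊕ ℤ/2 ⊕ ℤ/6

Derivation:
rank_ℚ(R)=2; free=4−2=2
SNF(R) diag = [2, 6] → torsion [2, 6]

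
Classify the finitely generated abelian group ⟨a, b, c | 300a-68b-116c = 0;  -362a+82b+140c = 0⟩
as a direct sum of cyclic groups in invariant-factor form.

Answer: M ≅ ℤ^1 ⊕ ℤ/2 ⊕ ℤ/4

Derivation:
rank_ℚ(R)=2; free=3−2=1
SNF(R) diag = [2, 4] → torsion [2, 4]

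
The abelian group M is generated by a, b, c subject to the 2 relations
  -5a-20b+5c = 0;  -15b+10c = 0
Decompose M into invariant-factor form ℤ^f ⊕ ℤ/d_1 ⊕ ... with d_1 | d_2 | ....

Answer: M ≅ ℤ^1 ⊕ ℤ/5 ⊕ ℤ/5

Derivation:
rank_ℚ(R)=2; free=3−2=1
SNF(R) diag = [5, 5] → torsion [5, 5]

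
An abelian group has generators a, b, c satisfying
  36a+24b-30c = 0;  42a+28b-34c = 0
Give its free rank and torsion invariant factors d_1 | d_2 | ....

rank_ℚ(R)=2; free=3−2=1
SNF(R) diag = [2, 6] → torsion [2, 6]

Answer: M ≅ ℤ^1 ⊕ ℤ/2 ⊕ ℤ/6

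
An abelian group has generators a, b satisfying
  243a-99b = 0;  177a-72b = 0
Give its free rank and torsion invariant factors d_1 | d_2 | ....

rank_ℚ(R)=2; free=2−2=0
SNF(R) diag = [3, 9] → torsion [3, 9]

Answer: M ≅ ℤ/3 ⊕ ℤ/9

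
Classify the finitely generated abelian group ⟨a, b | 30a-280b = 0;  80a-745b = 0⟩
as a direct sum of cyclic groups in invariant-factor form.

rank_ℚ(R)=2; free=2−2=0
SNF(R) diag = [5, 10] → torsion [5, 10]

Answer: M ≅ ℤ/5 ⊕ ℤ/10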